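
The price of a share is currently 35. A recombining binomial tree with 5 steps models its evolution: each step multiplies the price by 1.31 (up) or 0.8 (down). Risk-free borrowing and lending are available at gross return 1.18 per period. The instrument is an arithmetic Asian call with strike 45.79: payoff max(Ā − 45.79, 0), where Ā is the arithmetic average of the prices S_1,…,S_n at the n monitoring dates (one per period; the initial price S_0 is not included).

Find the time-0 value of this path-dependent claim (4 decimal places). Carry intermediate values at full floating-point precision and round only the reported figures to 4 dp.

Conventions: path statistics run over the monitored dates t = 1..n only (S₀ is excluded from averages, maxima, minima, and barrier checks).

price = 6.8803

Set p* = 0.7451 (from d < R < u); the path-dependent value is the discounted p*-expectation over all price paths.
Enumerate all 2^5 = 32 price paths (U = up ×1.31, D = down ×0.8); each path with k up-moves has probability p*^k·(1−p*)^(5−k).
DDDDD: Ā=18.8250, payoff=0.0000, prob=0.001076
UDDDD: Ā=30.8259, payoff=0.0000, prob=0.003146
DUDDD: Ā=27.2559, payoff=0.0000, prob=0.003146
UUDDD: Ā=44.6315, payoff=0.0000, prob=0.009195
DDUDD: Ā=24.3999, payoff=0.0000, prob=0.003146
UDUDD: Ā=39.9548, payoff=0.0000, prob=0.009195
DUUDD: Ā=36.3848, payoff=0.0000, prob=0.009195
UUUDD: Ā=59.5801, payoff=13.7901, prob=0.026877
DDDUD: Ā=22.1151, payoff=0.0000, prob=0.003146
UDDUD: Ā=36.2134, payoff=0.0000, prob=0.009195
DUDUD: Ā=32.6434, payoff=0.0000, prob=0.009195
UUDUD: Ā=53.4536, payoff=7.6636, prob=0.026877
DDUUD: Ā=29.7874, payoff=0.0000, prob=0.009195
UDUUD: Ā=48.7769, payoff=2.9869, prob=0.026877
DUUUD: Ā=45.2069, payoff=0.0000, prob=0.026877
UUUUD: Ā=74.0263, payoff=28.2363, prob=0.078565
DDDDU: Ā=20.2872, payoff=0.0000, prob=0.003146
UDDDU: Ā=33.2203, payoff=0.0000, prob=0.009195
DUDDU: Ā=29.6503, payoff=0.0000, prob=0.009195
UUDDU: Ā=48.5524, payoff=2.7624, prob=0.026877
DDUDU: Ā=26.7943, payoff=0.0000, prob=0.009195
UDUDU: Ā=43.8757, payoff=0.0000, prob=0.026877
DUUDU: Ā=40.3057, payoff=0.0000, prob=0.026877
UUUDU: Ā=66.0006, payoff=20.2106, prob=0.078565
DDDUU: Ā=24.5095, payoff=0.0000, prob=0.009195
UDDUU: Ā=40.1344, payoff=0.0000, prob=0.026877
DUDUU: Ā=36.5644, payoff=0.0000, prob=0.026877
UUDUU: Ā=59.8742, payoff=14.0842, prob=0.078565
DDUUU: Ā=33.7084, payoff=0.0000, prob=0.026877
UDUUU: Ā=55.1975, payoff=9.4075, prob=0.078565
DUUUU: Ā=51.6275, payoff=5.8375, prob=0.078565
UUUUU: Ā=84.5400, payoff=38.7500, prob=0.229650
Price = Σ prob·payoff / R^5 = 15.740536 / 2.287758 = 6.8803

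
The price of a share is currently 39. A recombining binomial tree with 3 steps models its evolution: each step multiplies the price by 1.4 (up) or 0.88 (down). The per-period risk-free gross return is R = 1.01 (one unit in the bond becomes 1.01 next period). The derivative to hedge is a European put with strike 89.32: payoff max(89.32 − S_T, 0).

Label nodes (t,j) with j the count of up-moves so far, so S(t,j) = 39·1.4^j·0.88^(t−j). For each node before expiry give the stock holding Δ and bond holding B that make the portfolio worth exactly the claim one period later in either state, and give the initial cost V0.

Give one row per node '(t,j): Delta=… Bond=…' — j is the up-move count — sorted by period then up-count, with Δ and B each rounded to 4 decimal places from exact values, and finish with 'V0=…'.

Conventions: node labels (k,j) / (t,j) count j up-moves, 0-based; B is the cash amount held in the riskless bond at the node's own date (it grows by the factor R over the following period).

(0,0): Delta=-0.9465 Bond=84.8765
(1,0): Delta=-1.0000 Bond=87.5600
(1,1): Delta=-0.8457 Bond=80.2208
(2,0): Delta=-1.0000 Bond=88.4356
(2,1): Delta=-1.0000 Bond=88.4356
(2,2): Delta=-0.5548 Bond=58.7851
V0=47.9615

Arbitrage-free pricing uses the up-move probability p* = (R−d)/(u−d) = 0.2500, discounting each step at R = 1.01.
At maturity the claim pays: V(3,0)=62.7426, V(3,1)=47.0378, V(3,2)=22.0528, V(3,3)=0.0000
(2,0): S=30.2016. Δ = (V_up−V_dn)/(S_up−S_dn) = (47.0378−62.7426)/(42.2822−26.5774) = -1.0000. V = [p*·47.0378 + (1−p*)·62.7426]/1.01 = 58.2340. B = V − Δ·S = 88.4356.
(2,1): S=48.0480. Δ = (V_up−V_dn)/(S_up−S_dn) = (22.0528−47.0378)/(67.2672−42.2822) = -1.0000. V = [p*·22.0528 + (1−p*)·47.0378]/1.01 = 40.3876. B = V − Δ·S = 88.4356.
(2,2): S=76.4400. Δ = (V_up−V_dn)/(S_up−S_dn) = (0.0000−22.0528)/(107.0160−67.2672) = -0.5548. V = [p*·0.0000 + (1−p*)·22.0528]/1.01 = 16.3758. B = V − Δ·S = 58.7851.
(1,0): S=34.3200. Δ = (V_up−V_dn)/(S_up−S_dn) = (40.3876−58.2340)/(48.0480−30.2016) = -1.0000. V = [p*·40.3876 + (1−p*)·58.2340]/1.01 = 53.2400. B = V − Δ·S = 87.5600.
(1,1): S=54.6000. Δ = (V_up−V_dn)/(S_up−S_dn) = (16.3758−40.3876)/(76.4400−48.0480) = -0.8457. V = [p*·16.3758 + (1−p*)·40.3876]/1.01 = 34.0443. B = V − Δ·S = 80.2208.
(0,0): S=39.0000. Δ = (V_up−V_dn)/(S_up−S_dn) = (34.0443−53.2400)/(54.6000−34.3200) = -0.9465. V = [p*·34.0443 + (1−p*)·53.2400]/1.01 = 47.9615. B = V − Δ·S = 84.8765.
Verification: the root portfolio costs Δ(0,0)·S0 + B(0,0) = 47.9615, matching V0.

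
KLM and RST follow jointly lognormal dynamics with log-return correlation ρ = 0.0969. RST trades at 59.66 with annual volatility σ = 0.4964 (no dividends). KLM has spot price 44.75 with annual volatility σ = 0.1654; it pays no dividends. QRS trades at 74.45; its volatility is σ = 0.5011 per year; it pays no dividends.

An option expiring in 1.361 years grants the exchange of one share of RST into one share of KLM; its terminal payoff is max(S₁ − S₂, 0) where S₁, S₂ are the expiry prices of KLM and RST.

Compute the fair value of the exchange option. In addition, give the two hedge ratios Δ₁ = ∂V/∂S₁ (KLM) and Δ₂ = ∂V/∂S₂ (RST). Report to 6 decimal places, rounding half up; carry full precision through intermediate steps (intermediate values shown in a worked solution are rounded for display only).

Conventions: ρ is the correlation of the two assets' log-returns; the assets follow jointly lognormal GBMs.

σ_eff = √(σ₁² + σ₂² − 2ρσ₁σ₂) = √(0.1654² + 0.4964² − 2·0.0969·0.1654·0.4964) = 0.507797
d₁ = (ln(S₁/S₂) + (q₂ − q₁ + σ_eff²/2)T) / (σ_eff√T) = (ln(44.75/59.66) + (0.0 − 0.0 + 0.128929)·1.361) / 0.592406 = -0.189225
d₂ = d₁ − σ_eff√T = -0.189225 − 0.592406 = -0.781631
N(d₁) = 0.424958,  N(d₂) = 0.217216
V = S₁·e^{−q₁T}·N(d₁) − S₂·e^{−q₂T}·N(d₂) = 19.016889 − 12.959095 = 6.057794
Key observation: r never enters — measured in units of RST, the claim is a call on S₁/S₂ struck at 1, so only the dividend yields and σ_eff matter.
Δ₁ = e^{−q₁T}·N(d₁) = 0.424958;  Δ₂ = −e^{−q₂T}·N(d₂) = -0.217216

exchange price = 6.057794
Δ1 = 0.424958
Δ2 = -0.217216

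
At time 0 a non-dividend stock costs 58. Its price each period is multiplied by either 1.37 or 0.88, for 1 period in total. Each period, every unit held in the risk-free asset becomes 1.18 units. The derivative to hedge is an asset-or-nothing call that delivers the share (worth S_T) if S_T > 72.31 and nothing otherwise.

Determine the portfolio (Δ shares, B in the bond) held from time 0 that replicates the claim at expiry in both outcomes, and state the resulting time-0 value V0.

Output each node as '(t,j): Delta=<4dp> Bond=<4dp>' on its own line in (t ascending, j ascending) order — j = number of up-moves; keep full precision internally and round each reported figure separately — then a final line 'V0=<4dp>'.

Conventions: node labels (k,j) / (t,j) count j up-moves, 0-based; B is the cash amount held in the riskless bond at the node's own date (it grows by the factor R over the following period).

Under the risk-neutral measure, an up-move has probability p* = (R−d)/(u−d) = 0.6122 and values discount at R = 1.18.
Expiry values: V(1,0)=0.0000, V(1,1)=79.4600
(0,0): S=58.0000. Δ = (V_up−V_dn)/(S_up−S_dn) = (79.4600−0.0000)/(79.4600−51.0400) = 2.7959. V = [p*·79.4600 + (1−p*)·0.0000]/1.18 = 41.2279. B = V − Δ·S = -120.9353.
Check: Δ(0,0)·S0 + B(0,0) = 41.2279 = V0.

(0,0): Delta=2.7959 Bond=-120.9353
V0=41.2279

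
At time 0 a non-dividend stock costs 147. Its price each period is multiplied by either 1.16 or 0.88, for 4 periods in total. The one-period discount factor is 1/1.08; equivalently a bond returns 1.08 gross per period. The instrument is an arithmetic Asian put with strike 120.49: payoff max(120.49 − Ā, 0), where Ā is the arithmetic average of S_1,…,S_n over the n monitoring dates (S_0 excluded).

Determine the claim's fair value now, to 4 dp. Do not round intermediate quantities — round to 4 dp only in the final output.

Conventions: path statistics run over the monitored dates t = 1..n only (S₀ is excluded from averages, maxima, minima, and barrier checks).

price = 0.1303

Under the martingale measure an up-move has probability p* = 0.7143; value the claim as the probability-weighted average of per-path payoffs, discounted 4 periods at R = 1.08.
Enumerate all 2^4 = 16 price paths (U = up ×1.16, D = down ×0.88); each path with k up-moves has probability p*^k·(1−p*)^(4−k).
DDDD: Ā=107.8821, payoff=12.6079, prob=0.006664
UDDD: Ā=142.2082, payoff=0.0000, prob=0.016660
DUDD: Ā=131.9182, payoff=0.0000, prob=0.016660
UUDD: Ā=173.8922, payoff=0.0000, prob=0.041649
DDUD: Ā=122.8630, payoff=0.0000, prob=0.016660
UDUD: Ā=161.9558, payoff=0.0000, prob=0.041649
DUUD: Ā=151.6658, payoff=0.0000, prob=0.041649
UUUD: Ā=199.9231, payoff=0.0000, prob=0.104123
DDDU: Ā=114.8944, payoff=5.5956, prob=0.016660
UDDU: Ā=151.4518, payoff=0.0000, prob=0.041649
DUDU: Ā=141.1618, payoff=0.0000, prob=0.041649
UUDU: Ā=186.0769, payoff=0.0000, prob=0.104123
DDUU: Ā=132.1066, payoff=0.0000, prob=0.041649
UDUU: Ā=174.1405, payoff=0.0000, prob=0.104123
DUUU: Ā=163.8505, payoff=0.0000, prob=0.104123
UUUU: Ā=215.9847, payoff=0.0000, prob=0.260308
Price = Σ prob·payoff / R^4 = 0.177238 / 1.360489 = 0.1303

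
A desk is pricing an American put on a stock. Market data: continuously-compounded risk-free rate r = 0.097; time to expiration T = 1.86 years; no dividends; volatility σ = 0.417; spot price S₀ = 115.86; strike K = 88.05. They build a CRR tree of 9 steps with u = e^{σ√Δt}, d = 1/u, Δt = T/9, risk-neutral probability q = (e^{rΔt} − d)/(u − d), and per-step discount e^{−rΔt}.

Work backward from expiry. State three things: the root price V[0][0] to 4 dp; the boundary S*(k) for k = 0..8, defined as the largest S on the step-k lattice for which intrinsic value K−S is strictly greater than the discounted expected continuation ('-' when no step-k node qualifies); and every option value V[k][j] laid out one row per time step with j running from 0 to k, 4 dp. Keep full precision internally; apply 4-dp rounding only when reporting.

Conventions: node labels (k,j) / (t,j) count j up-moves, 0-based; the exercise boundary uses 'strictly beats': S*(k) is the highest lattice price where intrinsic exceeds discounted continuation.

price = 6.9040
boundary = - - - - 54.2770 44.9041 54.2770 65.6062 54.2770
tree:
6.9040
10.7205 3.4520
16.2179 5.7792 1.3167
23.8074 9.4527 2.4218 0.2898
33.7730 15.0249 4.3876 0.5983 0.0000
43.1459 23.0421 7.7941 1.2352 0.0000 0.0000
50.9002 33.7730 13.4813 2.5503 0.0000 0.0000 0.0000
57.3154 43.1459 22.4438 5.2653 0.0000 0.0000 0.0000 0.0000
62.6229 50.9002 33.7730 10.8708 0.0000 0.0000 0.0000 0.0000 0.0000
67.0138 57.3154 43.1459 22.4438 0.0000 0.0000 0.0000 0.0000 0.0000 0.0000

params: Δt=0.20667 u=1.20873 d=0.82731 q=0.50584 e^(-rΔt)=0.98015
t_9 payoffs: 67.0138 57.3154 43.1459 22.4438 0.0000 0.0000 0.0000 0.0000 0.0000 0.0000
t_8: node(8,0) S=25.4271 payoff=62.6229 vs cont=60.8753 → 62.6229 [stop]  node(8,1) S=37.1498 payoff=50.9002 vs cont=49.1527 → 50.9002 [stop]  node(8,2) S=54.2770 payoff=33.7730 vs cont=32.0255 → 33.7730 [stop]  node(8,3) S=79.3002 payoff=8.7498 vs cont=10.8708 → 10.8708 [wait]  node(8,4) S=115.8600 payoff=0.0000 vs cont=0.0000 → 0.0000 [wait]  node(8,5) S=169.2749 payoff=0.0000 vs cont=0.0000 → 0.0000 [wait]  node(8,6) S=247.3157 payoff=0.0000 vs cont=0.0000 → 0.0000 [wait]  node(8,7) S=361.3355 payoff=0.0000 vs cont=0.0000 → 0.0000 [wait]  node(8,8) S=527.9219 payoff=0.0000 vs cont=0.0000 → 0.0000 [wait]  ⇒ S*(8)=54.2770
t_7: node(7,0) S=30.7346 payoff=57.3154 vs cont=55.5679 → 57.3154 [stop]  node(7,1) S=44.9041 payoff=43.1459 vs cont=41.3984 → 43.1459 [stop]  node(7,2) S=65.6062 payoff=22.4438 vs cont=21.7478 → 22.4438 [stop]  node(7,3) S=95.8526 payoff=0.0000 vs cont=5.2653 → 5.2653 [wait]  node(7,4) S=140.0435 payoff=0.0000 vs cont=0.0000 → 0.0000 [wait]  node(7,5) S=204.6078 payoff=0.0000 vs cont=0.0000 → 0.0000 [wait]  node(7,6) S=298.9380 payoff=0.0000 vs cont=0.0000 → 0.0000 [wait]  node(7,7) S=436.7573 payoff=0.0000 vs cont=0.0000 → 0.0000 [wait]  ⇒ S*(7)=65.6062
t_6: node(6,0) S=37.1498 payoff=50.9002 vs cont=49.1527 → 50.9002 [stop]  node(6,1) S=54.2770 payoff=33.7730 vs cont=32.0255 → 33.7730 [stop]  node(6,2) S=79.3002 payoff=8.7498 vs cont=13.4813 → 13.4813 [wait]  node(6,3) S=115.8600 payoff=0.0000 vs cont=2.5503 → 2.5503 [wait]  node(6,4) S=169.2749 payoff=0.0000 vs cont=0.0000 → 0.0000 [wait]  node(6,5) S=247.3157 payoff=0.0000 vs cont=0.0000 → 0.0000 [wait]  node(6,6) S=361.3355 payoff=0.0000 vs cont=0.0000 → 0.0000 [wait]  ⇒ S*(6)=54.2770
t_5: node(5,0) S=44.9041 payoff=43.1459 vs cont=41.3984 → 43.1459 [stop]  node(5,1) S=65.6062 payoff=22.4438 vs cont=23.0421 → 23.0421 [wait]  node(5,2) S=95.8526 payoff=0.0000 vs cont=7.7941 → 7.7941 [wait]  node(5,3) S=140.0435 payoff=0.0000 vs cont=1.2352 → 1.2352 [wait]  node(5,4) S=204.6078 payoff=0.0000 vs cont=0.0000 → 0.0000 [wait]  node(5,5) S=298.9380 payoff=0.0000 vs cont=0.0000 → 0.0000 [wait]  ⇒ S*(5)=44.9041
t_4: node(4,0) S=54.2770 payoff=33.7730 vs cont=32.3222 → 33.7730 [stop]  node(4,1) S=79.3002 payoff=8.7498 vs cont=15.0249 → 15.0249 [wait]  node(4,2) S=115.8600 payoff=0.0000 vs cont=4.3876 → 4.3876 [wait]  node(4,3) S=169.2749 payoff=0.0000 vs cont=0.5983 → 0.5983 [wait]  node(4,4) S=247.3157 payoff=0.0000 vs cont=0.0000 → 0.0000 [wait]  ⇒ S*(4)=54.2770
t_3: node(3,0) S=65.6062 payoff=22.4438 vs cont=23.8074 → 23.8074 [wait]  node(3,1) S=95.8526 payoff=0.0000 vs cont=9.4527 → 9.4527 [wait]  node(3,2) S=140.0435 payoff=0.0000 vs cont=2.4218 → 2.4218 [wait]  node(3,3) S=204.6078 payoff=0.0000 vs cont=0.2898 → 0.2898 [wait]  ⇒ S*(3)=-
t_2: node(2,0) S=79.3002 payoff=8.7498 vs cont=16.2179 → 16.2179 [wait]  node(2,1) S=115.8600 payoff=0.0000 vs cont=5.7792 → 5.7792 [wait]  node(2,2) S=169.2749 payoff=0.0000 vs cont=1.3167 → 1.3167 [wait]  ⇒ S*(2)=-
t_1: node(1,0) S=95.8526 payoff=0.0000 vs cont=10.7205 → 10.7205 [wait]  node(1,1) S=140.0435 payoff=0.0000 vs cont=3.4520 → 3.4520 [wait]  ⇒ S*(1)=-
t_0: node(0,0) S=115.8600 payoff=0.0000 vs cont=6.9040 → 6.9040 [wait]  ⇒ S*(0)=-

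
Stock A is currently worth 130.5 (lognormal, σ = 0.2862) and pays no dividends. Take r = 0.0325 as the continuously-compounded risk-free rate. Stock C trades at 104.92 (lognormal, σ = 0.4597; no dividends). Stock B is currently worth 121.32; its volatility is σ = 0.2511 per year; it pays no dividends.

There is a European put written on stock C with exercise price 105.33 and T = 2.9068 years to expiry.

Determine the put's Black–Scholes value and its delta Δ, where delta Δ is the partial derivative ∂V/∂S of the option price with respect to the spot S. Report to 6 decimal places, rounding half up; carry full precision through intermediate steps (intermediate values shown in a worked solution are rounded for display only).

σ√T = 0.4597·√2.9068 = 0.783758
d₁ = (ln(S/K) + (r+σ²/2)T) / (σ√T) = (ln(104.92/105.33) + (0.0325+0.4597²/2)·2.9068) / 0.783758 = (-0.003900 + 0.401609) / 0.783758 = 0.507439
d₂ = d₁ − σ√T = 0.507439 − 0.783758 = -0.276319
e^{−rT} = 0.909854
N(−d₁) = 0.305923,  N(−d₂) = 0.608849
Put price V = K·e^{−rT}·N(−d₂) − S·N(−d₁) = 58.348966 − 32.097492 = 26.251475
Δ = −N(−d₁) = -0.305923

price = 26.251475
Δ = -0.305923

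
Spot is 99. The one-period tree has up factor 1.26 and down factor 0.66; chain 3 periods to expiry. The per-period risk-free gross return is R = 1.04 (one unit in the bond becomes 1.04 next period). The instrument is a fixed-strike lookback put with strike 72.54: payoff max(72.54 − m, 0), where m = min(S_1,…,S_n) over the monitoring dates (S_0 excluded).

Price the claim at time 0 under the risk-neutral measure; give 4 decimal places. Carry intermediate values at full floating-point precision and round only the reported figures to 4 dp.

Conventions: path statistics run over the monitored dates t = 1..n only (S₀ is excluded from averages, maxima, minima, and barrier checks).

price = 7.8556

Under the martingale measure an up-move has probability p* = 0.6333; value the claim as the probability-weighted average of per-path payoffs, discounted 3 periods at R = 1.04.
Enumerate all 2^3 = 8 price paths (U = up ×1.26, D = down ×0.66); each path with k up-moves has probability p*^k·(1−p*)^(3−k).
DDD: m=28.4621, payoff=44.0779, prob=0.049296
UDD: m=54.3367, payoff=18.2033, prob=0.085148
DUD: m=54.3367, payoff=18.2033, prob=0.085148
UUD: m=103.7338, payoff=0.0000, prob=0.147074
DDU: m=43.1244, payoff=29.4156, prob=0.085148
UDU: m=82.3284, payoff=0.0000, prob=0.147074
DUU: m=65.3400, payoff=7.2000, prob=0.147074
UUU: m=124.7400, payoff=0.0000, prob=0.254037
Price = Σ prob·payoff / R^3 = 8.836441 / 1.124864 = 7.8556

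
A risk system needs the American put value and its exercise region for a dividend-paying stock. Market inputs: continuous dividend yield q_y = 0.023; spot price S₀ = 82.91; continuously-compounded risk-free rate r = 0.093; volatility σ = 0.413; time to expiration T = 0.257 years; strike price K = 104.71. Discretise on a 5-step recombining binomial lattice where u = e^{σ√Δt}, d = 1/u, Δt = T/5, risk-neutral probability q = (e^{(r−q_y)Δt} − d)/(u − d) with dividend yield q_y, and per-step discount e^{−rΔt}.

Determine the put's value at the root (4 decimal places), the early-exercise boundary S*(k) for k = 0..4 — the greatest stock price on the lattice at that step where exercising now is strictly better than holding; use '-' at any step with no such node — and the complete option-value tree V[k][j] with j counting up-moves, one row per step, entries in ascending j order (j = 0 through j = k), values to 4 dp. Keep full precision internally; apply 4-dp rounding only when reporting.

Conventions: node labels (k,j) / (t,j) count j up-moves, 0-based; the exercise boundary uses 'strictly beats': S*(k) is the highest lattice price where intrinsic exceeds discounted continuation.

params: Δt=0.05140 u=1.09816 d=0.91062 q=0.49583 e^(-rΔt)=0.99523
t_5 payoffs: 52.7960 42.1044 29.2108 13.6618 0.0000 0.0000
t_4: node(4,0) S=57.0097 payoff=47.7003 vs cont=47.2683 → 47.7003 [stop]  node(4,1) S=68.7508 payoff=35.9592 vs cont=35.5411 → 35.9592 [stop]  node(4,2) S=82.9100 payoff=21.8000 vs cont=21.3986 → 21.8000 [stop]  node(4,3) S=99.9853 payoff=4.7247 vs cont=6.8550 → 6.8550 [wait]  node(4,4) S=120.5772 payoff=0.0000 vs cont=0.0000 → 0.0000 [wait]  ⇒ S*(4)=82.9100
t_3: node(3,0) S=62.6056 payoff=42.1044 vs cont=41.6790 → 42.1044 [stop]  node(3,1) S=75.4992 payoff=29.2108 vs cont=28.8007 → 29.2108 [stop]  node(3,2) S=91.0482 payoff=13.6618 vs cont=14.3212 → 14.3212 [wait]  node(3,3) S=109.7995 payoff=0.0000 vs cont=3.4396 → 3.4396 [wait]  ⇒ S*(3)=75.4992
t_2: node(2,0) S=68.7508 payoff=35.9592 vs cont=35.5411 → 35.9592 [stop]  node(2,1) S=82.9100 payoff=21.8000 vs cont=21.7240 → 21.8000 [stop]  node(2,2) S=99.9853 payoff=4.7247 vs cont=8.8833 → 8.8833 [wait]  ⇒ S*(2)=82.9100
t_1: node(1,0) S=75.4992 payoff=29.2108 vs cont=28.8007 → 29.2108 [stop]  node(1,1) S=91.0482 payoff=13.6618 vs cont=15.3221 → 15.3221 [wait]  ⇒ S*(1)=75.4992
t_0: node(0,0) S=82.9100 payoff=21.8000 vs cont=22.2179 → 22.2179 [wait]  ⇒ S*(0)=-

price = 22.2179
boundary = - 75.4992 82.9100 75.4992 82.9100
tree:
22.2179
29.2108 15.3221
35.9592 21.8000 8.8833
42.1044 29.2108 14.3212 3.4396
47.7003 35.9592 21.8000 6.8550 0.0000
52.7960 42.1044 29.2108 13.6618 0.0000 0.0000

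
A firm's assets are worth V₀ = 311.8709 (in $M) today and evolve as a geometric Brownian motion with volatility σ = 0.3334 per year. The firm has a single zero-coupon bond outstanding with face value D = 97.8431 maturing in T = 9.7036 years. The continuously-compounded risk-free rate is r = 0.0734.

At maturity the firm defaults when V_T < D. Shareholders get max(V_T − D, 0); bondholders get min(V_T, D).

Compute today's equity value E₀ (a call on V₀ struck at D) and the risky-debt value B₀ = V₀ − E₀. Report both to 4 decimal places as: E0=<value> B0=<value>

Equity is a call on the firm's assets struck at D = 97.8431:
d₁ = [ln(V₀/D) + (r + σ²/2)T] / (σ√T)
   = [ln(311.8709/97.8431) + (0.0734 + 0.5·0.3334²)·9.7036] / (0.3334·√9.7036)
   = [1.159224 + 1.251549] / 1.038561 = 2.321263
d₂ = d₁ − σ√T = 2.321263 − 1.038561 = 1.282701
N(d₁) = 0.989864,  N(d₂) = 0.900202,  e^(−rT) = 0.490542
E₀ = V₀·N(d₁) − D·e^(−rT)·N(d₂)
   = 311.8709·0.989864 − 97.8431·0.490542·0.900202 = 265.503451
B₀ = V₀ − E₀ = 311.8709 − 265.503451 = 46.367449

E0=265.5035 B0=46.3674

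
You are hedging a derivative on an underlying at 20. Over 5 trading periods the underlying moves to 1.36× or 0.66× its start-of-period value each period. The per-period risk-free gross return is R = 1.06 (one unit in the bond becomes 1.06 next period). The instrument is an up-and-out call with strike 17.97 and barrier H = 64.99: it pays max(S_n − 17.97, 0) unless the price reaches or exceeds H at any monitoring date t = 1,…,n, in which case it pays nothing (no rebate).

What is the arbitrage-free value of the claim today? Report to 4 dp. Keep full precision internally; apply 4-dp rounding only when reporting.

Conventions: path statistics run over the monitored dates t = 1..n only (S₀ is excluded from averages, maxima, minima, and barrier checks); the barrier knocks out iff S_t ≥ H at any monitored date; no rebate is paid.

Under the martingale measure an up-move has probability p* = 0.5714; value the claim as the probability-weighted average of per-path payoffs, discounted 5 periods at R = 1.06.
Enumerate all 2^5 = 32 price paths (U = up ×1.36, D = down ×0.66); each path with k up-moves has probability p*^k·(1−p*)^(5−k).
DDDDD: M=13.2000, payoff=0.0000, prob=0.014458
UDDDD: M=27.2000, payoff=0.0000, prob=0.019278
DUDDD: M=17.9520, payoff=0.0000, prob=0.019278
UUDDD: M=36.9920, payoff=0.0000, prob=0.025704
DDUDD: M=13.2000, payoff=0.0000, prob=0.019278
UDUDD: M=27.2000, payoff=0.0000, prob=0.025704
DUUDD: M=24.4147, payoff=0.0000, prob=0.025704
UUUDD: M=50.3091, payoff=3.9447, prob=0.034271
DDDUD: M=13.2000, payoff=0.0000, prob=0.019278
UDDUD: M=27.2000, payoff=0.0000, prob=0.025704
DUDUD: M=17.9520, payoff=0.0000, prob=0.025704
UUDUD: M=36.9920, payoff=3.9447, prob=0.034271
DDUUD: M=16.1137, payoff=0.0000, prob=0.025704
UDUUD: M=33.2040, payoff=3.9447, prob=0.034271
DUUUD: M=33.2040, payoff=3.9447, prob=0.034271
UUUUD: M=68.4204, payoff=0.0000, prob=0.045695
DDDDU: M=13.2000, payoff=0.0000, prob=0.019278
UDDDU: M=27.2000, payoff=0.0000, prob=0.025704
DUDDU: M=17.9520, payoff=0.0000, prob=0.025704
UUDDU: M=36.9920, payoff=3.9447, prob=0.034271
DDUDU: M=13.2000, payoff=0.0000, prob=0.025704
UDUDU: M=27.2000, payoff=3.9447, prob=0.034271
DUUDU: M=24.4147, payoff=3.9447, prob=0.034271
UUUDU: M=50.3091, payoff=27.1875, prob=0.045695
DDDUU: M=13.2000, payoff=0.0000, prob=0.025704
UDDUU: M=27.2000, payoff=3.9447, prob=0.034271
DUDUU: M=21.9147, payoff=3.9447, prob=0.034271
UUDUU: M=45.1575, payoff=27.1875, prob=0.045695
DDUUU: M=21.9147, payoff=3.9447, prob=0.034271
UDUUU: M=45.1575, payoff=27.1875, prob=0.045695
DUUUU: M=45.1575, payoff=27.1875, prob=0.045695
UUUUU: M=93.0517, payoff=0.0000, prob=0.060927
Price = Σ prob·payoff / R^5 = 6.321241 / 1.338226 = 4.7236

price = 4.7236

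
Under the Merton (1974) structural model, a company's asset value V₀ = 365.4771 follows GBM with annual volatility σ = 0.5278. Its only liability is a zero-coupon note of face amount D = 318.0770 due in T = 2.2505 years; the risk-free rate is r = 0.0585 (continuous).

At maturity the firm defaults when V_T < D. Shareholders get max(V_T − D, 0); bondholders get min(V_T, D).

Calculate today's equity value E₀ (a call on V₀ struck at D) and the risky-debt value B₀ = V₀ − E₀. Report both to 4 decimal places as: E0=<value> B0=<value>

Apply the equity-as-call identities (strike 318.0770, horizon 2.2505 years):
d₁ = [ln(V₀/D) + (r + σ²/2)T] / (σ√T)
   = [ln(365.4771/318.0770) + (0.0585 + 0.5·0.5278²)·2.2505] / (0.5278·√2.2505)
   = [0.138910 + 0.445118] / 0.791788 = 0.737607
d₂ = d₁ − σ√T = 0.737607 − 0.791788 = -0.054181
N(d₁) = 0.769623,  N(d₂) = 0.478396,  e^(−rT) = 0.876644
E₀ = V₀·N(d₁) − D·e^(−rT)·N(d₂)
   = 365.4771·0.769623 − 318.0770·0.876644·0.478396 = 147.883763
B₀ = V₀ − E₀ = 365.4771 − 147.883763 = 217.593337

E0=147.8838 B0=217.5933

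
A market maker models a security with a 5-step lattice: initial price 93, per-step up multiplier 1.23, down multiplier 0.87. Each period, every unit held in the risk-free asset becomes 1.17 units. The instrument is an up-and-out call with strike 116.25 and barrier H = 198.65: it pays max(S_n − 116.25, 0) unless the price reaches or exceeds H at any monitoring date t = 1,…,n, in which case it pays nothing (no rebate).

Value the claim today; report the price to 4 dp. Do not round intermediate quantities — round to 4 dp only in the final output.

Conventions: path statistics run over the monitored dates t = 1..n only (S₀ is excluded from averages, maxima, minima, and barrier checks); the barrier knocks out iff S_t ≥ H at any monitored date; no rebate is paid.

price = 11.1904

With p* = (R−d)/(u−d) = 0.8333, sum probability × payoff across the paths and divide by R^5.
Enumerate all 2^5 = 32 price paths (U = up ×1.23, D = down ×0.87); each path with k up-moves has probability p*^k·(1−p*)^(5−k).
DDDDD: M=80.9100, payoff=0.0000, prob=0.000129
UDDDD: M=114.3900, payoff=0.0000, prob=0.000643
DUDDD: M=99.5193, payoff=0.0000, prob=0.000643
UUDDD: M=140.6997, payoff=0.0000, prob=0.003215
DDUDD: M=86.5818, payoff=0.0000, prob=0.000643
UDUDD: M=122.4087, payoff=0.0000, prob=0.003215
DUUDD: M=122.4087, payoff=0.0000, prob=0.003215
UUUDD: M=173.0606, payoff=14.7396, prob=0.016075
DDDUD: M=80.9100, payoff=0.0000, prob=0.000643
UDDUD: M=114.3900, payoff=0.0000, prob=0.003215
DUDUD: M=106.4956, payoff=0.0000, prob=0.003215
UUDUD: M=150.5627, payoff=14.7396, prob=0.016075
DDUUD: M=106.4956, payoff=0.0000, prob=0.003215
UDUUD: M=150.5627, payoff=14.7396, prob=0.016075
DUUUD: M=150.5627, payoff=14.7396, prob=0.016075
UUUUD: M=212.8646, payoff=0.0000, prob=0.080376
DDDDU: M=80.9100, payoff=0.0000, prob=0.000643
UDDDU: M=114.3900, payoff=0.0000, prob=0.003215
DUDDU: M=99.5193, payoff=0.0000, prob=0.003215
UUDDU: M=140.6997, payoff=14.7396, prob=0.016075
DDUDU: M=92.6512, payoff=0.0000, prob=0.003215
UDUDU: M=130.9896, payoff=14.7396, prob=0.016075
DUUDU: M=130.9896, payoff=14.7396, prob=0.016075
UUUDU: M=185.1922, payoff=68.9422, prob=0.080376
DDDUU: M=92.6512, payoff=0.0000, prob=0.003215
UDDUU: M=130.9896, payoff=14.7396, prob=0.016075
DUDUU: M=130.9896, payoff=14.7396, prob=0.016075
UUDUU: M=185.1922, payoff=68.9422, prob=0.080376
DDUUU: M=130.9896, payoff=14.7396, prob=0.016075
UDUUU: M=185.1922, payoff=68.9422, prob=0.080376
DUUUU: M=185.1922, payoff=68.9422, prob=0.080376
UUUUU: M=261.8234, payoff=0.0000, prob=0.401878
Price = Σ prob·payoff / R^5 = 24.534458 / 2.192448 = 11.1904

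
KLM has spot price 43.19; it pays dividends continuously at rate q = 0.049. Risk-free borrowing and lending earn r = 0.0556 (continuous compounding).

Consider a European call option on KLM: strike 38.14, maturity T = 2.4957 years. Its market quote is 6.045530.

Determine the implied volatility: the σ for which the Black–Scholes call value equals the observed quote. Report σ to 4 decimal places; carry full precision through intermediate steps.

At σ = 0.1276 the Black–Scholes value reproduces the quote:
σ√T = 0.1276·√2.4957 = 0.201580
d₁ = (ln(S/K) + (r−q+σ²/2)T) / (σ√T) = (ln(43.19/38.14) + (0.0556−0.049+0.1276²/2)·2.4957) / 0.201580 = (0.124345 + 0.036789) / 0.201580 = 0.799357
d₂ = d₁ − σ√T = 0.799357 − 0.201580 = 0.597777
e^{−rT} = 0.870436
e^{−qT} = 0.884892
N(d₁) = 0.787958,  N(d₂) = 0.725006
V = S·e^{−qT}·N(d₁) − K·e^{−rT}·N(d₂) = 30.114585 − 24.069056 = 6.045530 (equal to the quote); since ∂V/∂σ > 0 for all σ, the implied volatility is unique

sigma = 0.1276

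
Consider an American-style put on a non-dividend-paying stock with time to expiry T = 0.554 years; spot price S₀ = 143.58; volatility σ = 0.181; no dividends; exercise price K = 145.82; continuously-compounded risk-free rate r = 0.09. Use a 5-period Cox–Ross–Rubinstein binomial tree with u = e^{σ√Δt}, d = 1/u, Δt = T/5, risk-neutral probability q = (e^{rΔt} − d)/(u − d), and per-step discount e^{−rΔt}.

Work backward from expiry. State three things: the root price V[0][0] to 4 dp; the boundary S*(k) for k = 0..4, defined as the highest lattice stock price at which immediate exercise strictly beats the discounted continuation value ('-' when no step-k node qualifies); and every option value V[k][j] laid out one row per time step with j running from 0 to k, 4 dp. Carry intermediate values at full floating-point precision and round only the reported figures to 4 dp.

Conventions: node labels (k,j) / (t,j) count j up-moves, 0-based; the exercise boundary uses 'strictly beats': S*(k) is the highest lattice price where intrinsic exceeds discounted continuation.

price = 6.3678
boundary = - - 127.2807 135.1849 127.2807
tree:
6.3678
11.1016 2.8806
18.5393 5.6420 0.8318
25.9814 10.6351 1.9450 0.0000
32.9883 18.5393 4.5481 0.0000 0.0000
39.5856 25.9814 10.6351 0.0000 0.0000 0.0000

params: Δt=0.11080 u=1.06210 d=0.94153 q=0.56806 e^(-rΔt)=0.99008
t_5 payoffs: 39.5856 25.9814 10.6351 0.0000 0.0000 0.0000
t_4: node(4,0) S=112.8317 payoff=32.9883 vs cont=31.5414 → 32.9883 [stop]  node(4,1) S=127.2807 payoff=18.5393 vs cont=17.0924 → 18.5393 [stop]  node(4,2) S=143.5800 payoff=2.2400 vs cont=4.5481 → 4.5481 [wait]  node(4,3) S=161.9666 payoff=0.0000 vs cont=0.0000 → 0.0000 [wait]  node(4,4) S=182.7077 payoff=0.0000 vs cont=0.0000 → 0.0000 [wait]  ⇒ S*(4)=127.2807
t_3: node(3,0) S=119.8386 payoff=25.9814 vs cont=24.5345 → 25.9814 [stop]  node(3,1) S=135.1849 payoff=10.6351 vs cont=10.4863 → 10.6351 [stop]  node(3,2) S=152.4964 payoff=0.0000 vs cont=1.9450 → 1.9450 [wait]  node(3,3) S=172.0248 payoff=0.0000 vs cont=0.0000 → 0.0000 [wait]  ⇒ S*(3)=135.1849
t_2: node(2,0) S=127.2807 payoff=18.5393 vs cont=17.0924 → 18.5393 [stop]  node(2,1) S=143.5800 payoff=2.2400 vs cont=5.6420 → 5.6420 [wait]  node(2,2) S=161.9666 payoff=0.0000 vs cont=0.8318 → 0.8318 [wait]  ⇒ S*(2)=127.2807
t_1: node(1,0) S=135.1849 payoff=10.6351 vs cont=11.1016 → 11.1016 [wait]  node(1,1) S=152.4964 payoff=0.0000 vs cont=2.8806 → 2.8806 [wait]  ⇒ S*(1)=-
t_0: node(0,0) S=143.5800 payoff=2.2400 vs cont=6.3678 → 6.3678 [wait]  ⇒ S*(0)=-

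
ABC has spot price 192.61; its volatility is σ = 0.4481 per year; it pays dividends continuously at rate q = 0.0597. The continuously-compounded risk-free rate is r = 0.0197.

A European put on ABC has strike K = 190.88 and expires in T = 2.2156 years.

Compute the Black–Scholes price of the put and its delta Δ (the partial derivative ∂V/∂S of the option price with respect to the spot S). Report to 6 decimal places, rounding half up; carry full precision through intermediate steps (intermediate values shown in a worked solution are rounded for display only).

price = 53.214757
Δ = -0.363771

σ√T = 0.4481·√2.2156 = 0.666992
d₁ = (ln(S/K) + (r−q+σ²/2)T) / (σ√T) = (ln(192.61/190.88) + (0.0197−0.0597+0.4481²/2)·2.2156) / 0.666992 = (0.009022 + 0.133815) / 0.666992 = 0.214152
d₂ = d₁ − σ√T = 0.214152 − 0.666992 = -0.452840
e^{−rT} = 0.957292
e^{−qT} = 0.876103
N(−d₁) = 0.415214,  N(−d₂) = 0.674668
Put price V = K·e^{−rT}·N(−d₂) − S·e^{−qT}·N(−d₁) = 123.280611 − 70.065854 = 53.214757
Δ = −e^{−qT}·N(−d₁) = -0.363771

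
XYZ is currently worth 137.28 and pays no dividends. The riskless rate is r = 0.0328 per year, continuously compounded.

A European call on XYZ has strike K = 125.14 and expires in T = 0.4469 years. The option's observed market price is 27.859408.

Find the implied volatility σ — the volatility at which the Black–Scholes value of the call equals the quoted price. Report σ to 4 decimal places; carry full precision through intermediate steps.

sigma = 0.5830

At σ = 0.5830 the Black–Scholes value reproduces the quote:
σ√T = 0.583·√0.4469 = 0.389739
d₁ = (ln(S/K) + (r+σ²/2)T) / (σ√T) = (ln(137.28/125.14) + (0.0328+0.583²/2)·0.4469) / 0.389739 = (0.092590 + 0.090607) / 0.389739 = 0.470048
d₂ = d₁ − σ√T = 0.470048 − 0.389739 = 0.080309
e^{−rT} = 0.985449
N(d₁) = 0.680840,  N(d₂) = 0.532004
V = S·N(d₁) − K·e^{−rT}·N(d₂) = 93.465673 − 65.606265 = 27.859408 (the quoted price), and the Black–Scholes price is strictly increasing in σ, so σ is unique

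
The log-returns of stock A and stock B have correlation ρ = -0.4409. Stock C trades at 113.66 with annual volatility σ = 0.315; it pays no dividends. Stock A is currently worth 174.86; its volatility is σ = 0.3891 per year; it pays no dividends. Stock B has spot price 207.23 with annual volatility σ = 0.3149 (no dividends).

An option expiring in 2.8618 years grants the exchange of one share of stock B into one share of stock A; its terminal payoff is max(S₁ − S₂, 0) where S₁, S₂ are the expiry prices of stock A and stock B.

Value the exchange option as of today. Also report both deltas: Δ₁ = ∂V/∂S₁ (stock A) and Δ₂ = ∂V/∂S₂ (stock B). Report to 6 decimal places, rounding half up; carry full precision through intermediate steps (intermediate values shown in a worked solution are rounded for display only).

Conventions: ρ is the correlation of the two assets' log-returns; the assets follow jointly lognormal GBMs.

exchange price = 58.796197
Δ1 = 0.632644
Δ2 = -0.250099

σ_eff = √(σ₁² + σ₂² − 2ρσ₁σ₂) = √(0.3891² + 0.3149² − 2·-0.4409·0.3891·0.3149) = 0.598837
d₁ = (ln(S₁/S₂) + (q₂ − q₁ + σ_eff²/2)T) / (σ_eff√T) = (ln(174.86/207.23) + (0.0 − 0.0 + 0.179303)·2.8618) / 1.013044 = 0.338865
d₂ = d₁ − σ_eff√T = 0.338865 − 1.013044 = -0.674179
N(d₁) = 0.632644,  N(d₂) = 0.250099
V = S₁·e^{−q₁T}·N(d₁) − S₂·e^{−q₂T}·N(d₂) = 110.624187 − 51.827990 = 58.796197
Key observation: r never enters — measured in units of stock B, the claim is a call on S₁/S₂ struck at 1, so only the dividend yields and σ_eff matter.
Δ₁ = e^{−q₁T}·N(d₁) = 0.632644;  Δ₂ = −e^{−q₂T}·N(d₂) = -0.250099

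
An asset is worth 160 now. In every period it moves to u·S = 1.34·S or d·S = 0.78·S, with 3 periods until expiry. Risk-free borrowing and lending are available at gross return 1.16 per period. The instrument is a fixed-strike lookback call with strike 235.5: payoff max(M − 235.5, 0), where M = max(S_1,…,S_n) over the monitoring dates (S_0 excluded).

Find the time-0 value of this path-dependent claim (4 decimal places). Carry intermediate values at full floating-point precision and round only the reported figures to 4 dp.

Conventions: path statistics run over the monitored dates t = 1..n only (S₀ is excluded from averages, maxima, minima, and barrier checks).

Risk-neutral up-probability p* = (R−d)/(u−d) = (1.16−0.78)/(1.34−0.78) = 0.6786; the claim prices as the p*-weighted sum of path payoffs discounted by R^3.
Enumerate all 2^3 = 8 price paths (U = up ×1.34, D = down ×0.78); each path with k up-moves has probability p*^k·(1−p*)^(3−k).
DDD: M=124.8000, payoff=0.0000, prob=0.033209
UDD: M=214.4000, payoff=0.0000, prob=0.070108
DUD: M=167.2320, payoff=0.0000, prob=0.070108
UUD: M=287.2960, payoff=51.7960, prob=0.148005
DDU: M=130.4410, payoff=0.0000, prob=0.070108
UDU: M=224.0909, payoff=0.0000, prob=0.148005
DUU: M=224.0909, payoff=0.0000, prob=0.148005
UUU: M=384.9766, payoff=149.4766, prob=0.312454
Price = Σ prob·payoff / R^3 = 54.370694 / 1.560896 = 34.8330

price = 34.8330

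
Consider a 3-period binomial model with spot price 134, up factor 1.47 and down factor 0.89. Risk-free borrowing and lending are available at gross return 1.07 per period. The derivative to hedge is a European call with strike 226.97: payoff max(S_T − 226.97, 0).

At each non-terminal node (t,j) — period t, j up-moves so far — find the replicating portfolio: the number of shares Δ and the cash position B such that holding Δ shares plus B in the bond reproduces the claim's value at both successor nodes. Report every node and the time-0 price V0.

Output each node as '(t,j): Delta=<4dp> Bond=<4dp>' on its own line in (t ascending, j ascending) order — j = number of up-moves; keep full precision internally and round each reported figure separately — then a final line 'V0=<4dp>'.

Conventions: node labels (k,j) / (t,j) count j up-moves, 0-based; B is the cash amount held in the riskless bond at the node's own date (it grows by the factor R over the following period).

(0,0): Delta=0.3297 Bond=-34.3264
(1,0): Delta=0.1289 Bond=-12.7858
(1,1): Delta=0.5998 Bond=-89.9370
(2,0): Delta=0.0000 Bond=0.0000
(2,1): Delta=0.3023 Bond=-44.0826
(2,2): Delta=1.0000 Bond=-212.1215
V0=9.8479

Since d<R<u, set p* = (R−d)/(u−d) = 0.3103; price each node as the discounted p*-expectation of its children.
Payoffs at expiry: V(3,0)=0.0000, V(3,1)=0.0000, V(3,2)=30.7389, V(3,3)=198.6841
Node (2,0) S=106.1414: V=(p*·0.0000+(1−p*)·0.0000)/1.07=0.0000; Δ=(0.0000−0.0000)/(156.0279−94.4658)=0.0000; B=V−Δ·S=0.0000
Node (2,1) S=175.3122: V=(p*·30.7389+(1−p*)·0.0000)/1.07=8.9156; Δ=(30.7389−0.0000)/(257.7089−156.0279)=0.3023; B=V−Δ·S=-44.0826
Node (2,2) S=289.5606: V=(p*·198.6841+(1−p*)·30.7389)/1.07=77.4391; Δ=(198.6841−30.7389)/(425.6541−257.7089)=1.0000; B=V−Δ·S=-212.1215
Node (1,0) S=119.2600: V=(p*·8.9156+(1−p*)·0.0000)/1.07=2.5859; Δ=(8.9156−0.0000)/(175.3122−106.1414)=0.1289; B=V−Δ·S=-12.7858
Node (1,1) S=196.9800: V=(p*·77.4391+(1−p*)·8.9156)/1.07=28.2070; Δ=(77.4391−8.9156)/(289.5606−175.3122)=0.5998; B=V−Δ·S=-89.9370
Node (0,0) S=134.0000: V=(p*·28.2070+(1−p*)·2.5859)/1.07=9.8479; Δ=(28.2070−2.5859)/(196.9800−119.2600)=0.3297; B=V−Δ·S=-34.3264
Check: Δ(0,0)·S0 + B(0,0) = 9.8479 = V0.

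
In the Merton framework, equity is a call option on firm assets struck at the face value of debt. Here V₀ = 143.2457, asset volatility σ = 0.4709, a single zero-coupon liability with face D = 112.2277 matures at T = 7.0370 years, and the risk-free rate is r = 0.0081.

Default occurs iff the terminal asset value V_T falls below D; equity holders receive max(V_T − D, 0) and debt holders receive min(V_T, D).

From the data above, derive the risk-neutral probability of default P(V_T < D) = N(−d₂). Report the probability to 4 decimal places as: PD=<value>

PD=0.6494

Work the structural quantities from V₀ = 143.2457 against face 112.2277:
d₁ = [ln(V₀/D) + (r + σ²/2)T] / (σ√T)
   = [ln(143.2457/112.2277) + (0.0081 + 0.5·0.4709²)·7.0370] / (0.4709·√7.0370)
   = [0.244031 + 0.837216] / 1.249173 = 0.865571
d₂ = d₁ − σ√T = 0.865571 − 1.249173 = -0.383602
risk-neutral PD = N(−d₂) = N(0.383602) = 0.649363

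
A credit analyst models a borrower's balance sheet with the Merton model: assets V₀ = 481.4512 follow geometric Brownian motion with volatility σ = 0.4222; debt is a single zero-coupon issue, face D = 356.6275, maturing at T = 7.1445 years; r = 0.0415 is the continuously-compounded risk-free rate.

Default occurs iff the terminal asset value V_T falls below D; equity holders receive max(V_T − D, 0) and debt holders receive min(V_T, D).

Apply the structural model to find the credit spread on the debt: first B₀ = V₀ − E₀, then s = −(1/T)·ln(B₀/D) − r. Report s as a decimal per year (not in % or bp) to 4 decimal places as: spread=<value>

spread=0.0431

Apply the equity-as-call identities (strike 356.6275, horizon 7.1445 years):
d₁ = [ln(V₀/D) + (r + σ²/2)T] / (σ√T)
   = [ln(481.4512/356.6275) + (0.0415 + 0.5·0.4222²)·7.1445] / (0.4222·√7.1445)
   = [0.300113 + 0.933260] / 1.128507 = 1.092925
d₂ = d₁ − σ√T = 1.092925 − 1.128507 = -0.035581
N(d₁) = 0.862787,  N(d₂) = 0.485808,  e^(−rT) = 0.743418
E₀ = V₀·N(d₁) − D·e^(−rT)·N(d₂)
   = 481.4512·0.862787 − 356.6275·0.743418·0.485808 = 286.590647
B₀ = V₀ − E₀ = 481.4512 − 286.590647 = 194.860553
spread = −(1/T)·ln(B₀/D) − r = −(1/7.1445)·ln(194.860553/356.6275) − 0.0415 = 0.04309761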